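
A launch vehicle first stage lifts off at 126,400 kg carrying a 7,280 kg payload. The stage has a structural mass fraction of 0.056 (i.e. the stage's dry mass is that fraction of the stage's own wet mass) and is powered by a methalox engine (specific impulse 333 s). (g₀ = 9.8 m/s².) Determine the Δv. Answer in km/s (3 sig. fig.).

Δv ≈ 7.19 km/s

Stage wet mass = m₀ − payload = 126,400 − 7,280 = 119,120 kg.
Stage dry mass = ε × stage wet mass = 0.056 × 119,120 = 6,670.72 kg.
Burnout mass m_f = stage dry + payload = 6,670.72 + 7,280 = 13,950.72 kg.
v_e = Isp · g₀ = 333 × 9.8 = 3263.4 m/s.
Δv = v_e · ln(126,400/13,950.72) = 3263.4 × ln(9.06) = 3263.4 × 2.2039 ≈ 7192 m/s.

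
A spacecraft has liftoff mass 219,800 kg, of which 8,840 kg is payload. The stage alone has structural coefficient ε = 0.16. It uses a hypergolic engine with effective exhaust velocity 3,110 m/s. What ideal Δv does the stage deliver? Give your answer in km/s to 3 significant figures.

Δv ≈ 5.10 km/s

Stage wet mass = m₀ − payload = 219,800 − 8,840 = 210,960 kg.
Stage dry mass = ε × stage wet mass = 0.16 × 210,960 = 33,753.6 kg.
Burnout mass m_f = stage dry + payload = 33,753.6 + 8,840 = 42,593.6 kg.
Rocket equation: Δv = v_e · ln(219,800/42,593.6) = 3110.0 × ln(5.16) = 3110.0 × 1.6410 ≈ 5104 m/s.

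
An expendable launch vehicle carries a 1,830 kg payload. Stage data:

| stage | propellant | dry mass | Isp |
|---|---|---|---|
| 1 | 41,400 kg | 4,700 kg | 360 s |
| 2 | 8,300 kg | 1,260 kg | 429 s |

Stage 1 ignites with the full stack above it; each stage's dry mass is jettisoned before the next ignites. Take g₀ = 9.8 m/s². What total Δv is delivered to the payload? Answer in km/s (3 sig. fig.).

Δv ≈ 9.98 km/s

Ignition mass of stage 1 = 41,400+4,700 + 8,300+1,260 + 1,830 = 57,490 kg.
Stage 1: m₀ = 57,490 kg, m_f = 57,490 − 41,400 = 16,090 kg; Δv = 360×9.8×ln(3.573) = 3528.0×1.2734 ≈ 4493 m/s.
Stage 2: m₀ = 11,390 kg, m_f = 11,390 − 8,300 = 3,090 kg; Δv = 429×9.8×ln(3.686) = 4204.2×1.3046 ≈ 5485 m/s.
Total Δv = 4493 + 5485 = 9978 m/s.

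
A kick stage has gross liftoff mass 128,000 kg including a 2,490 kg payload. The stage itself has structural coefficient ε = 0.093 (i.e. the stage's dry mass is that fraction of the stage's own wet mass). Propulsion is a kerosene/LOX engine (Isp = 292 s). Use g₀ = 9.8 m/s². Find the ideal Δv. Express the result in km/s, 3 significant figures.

Stage wet mass = m₀ − payload = 128,000 − 2,490 = 125,510 kg.
Stage dry mass = ε × stage wet mass = 0.093 × 125,510 = 11,672.4 kg.
Burnout mass m_f = stage dry + payload = 11,672.4 + 2,490 = 14,162.4 kg.
v_e = Isp · g₀ = 292 × 9.8 = 2861.6 m/s.
Δv = v_e · ln(128,000/14,162.4) = 2861.6 × ln(9.038) = 2861.6 × 2.2014 ≈ 6300 m/s.

Δv ≈ 6.30 km/s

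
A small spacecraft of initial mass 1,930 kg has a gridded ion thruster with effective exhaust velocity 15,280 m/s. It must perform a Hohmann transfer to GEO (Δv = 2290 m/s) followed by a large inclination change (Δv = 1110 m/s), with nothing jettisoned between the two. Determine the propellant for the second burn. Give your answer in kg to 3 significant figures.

propellant for the second burn ≈ 116 kg

After the first burn: m = 1930 × exp(−2290/15280.0) = 1930 × 0.86082 = 1,661.38 kg.
After the second burn: m = 1,661.38 × exp(−1110/15280.0) = 1,661.38 × 0.92993 = 1,544.97 kg.
Second-burn propellant = 1,661.38 − 1,544.97 = 116.41 kg.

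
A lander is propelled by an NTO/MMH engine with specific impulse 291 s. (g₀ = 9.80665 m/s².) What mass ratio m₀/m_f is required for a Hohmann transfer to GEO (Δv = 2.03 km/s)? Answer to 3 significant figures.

mass ratio ≈ 2.04

v_e = Isp · g₀ = 291 × 9.80665 = 2853.7 m/s.
m₀/m_f = exp(Δv / v_e) = exp(2030 / 2853.7) = exp(0.7113) = 2.0367.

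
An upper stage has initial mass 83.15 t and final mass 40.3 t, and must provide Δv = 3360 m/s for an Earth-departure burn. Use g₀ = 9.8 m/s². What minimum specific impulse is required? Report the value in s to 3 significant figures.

ln(m₀/m_f) = ln(83150/40300) = ln(2.063) = 0.7243.
v_e = Δv / ln(m₀/m_f) = 3360 / 0.7243 = 4639.0 m/s.
Isp = v_e / g₀ = 4639.0 / 9.8 = 473.4 s.

Isp ≈ 473 s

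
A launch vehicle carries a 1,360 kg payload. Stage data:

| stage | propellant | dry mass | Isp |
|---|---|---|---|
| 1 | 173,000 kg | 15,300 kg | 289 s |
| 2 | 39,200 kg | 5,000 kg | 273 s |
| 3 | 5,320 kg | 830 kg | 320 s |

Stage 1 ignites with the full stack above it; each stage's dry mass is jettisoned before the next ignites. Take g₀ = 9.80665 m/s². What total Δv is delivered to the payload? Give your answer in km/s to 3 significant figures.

Δv ≈ 11.3 km/s

Ignition mass of stage 1 = 173,000+15,300 + 39,200+5,000 + 5,320+830 + 1,360 = 240,010 kg.
Stage 1: m₀ = 240,010 kg, m_f = 240,010 − 173,000 = 67,010 kg; Δv = 289×9.80665×ln(3.582) = 2834.1×1.2758 ≈ 3616 m/s.
Stage 2: m₀ = 51,710 kg, m_f = 51,710 − 39,200 = 12,510 kg; Δv = 273×9.80665×ln(4.133) = 2677.2×1.4191 ≈ 3799 m/s.
Stage 3: m₀ = 7,510 kg, m_f = 7,510 − 5,320 = 2,190 kg; Δv = 320×9.80665×ln(3.429) = 3138.1×1.2323 ≈ 3867 m/s.
Total Δv = 3616 + 3799 + 3867 = 11282 m/s.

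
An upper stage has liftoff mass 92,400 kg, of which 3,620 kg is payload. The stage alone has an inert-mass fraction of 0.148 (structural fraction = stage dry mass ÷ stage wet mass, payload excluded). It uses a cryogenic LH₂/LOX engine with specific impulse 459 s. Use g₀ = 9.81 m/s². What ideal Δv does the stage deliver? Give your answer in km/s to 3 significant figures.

Stage wet mass = m₀ − payload = 92,400 − 3,620 = 88,780 kg.
Stage dry mass = ε × stage wet mass = 0.148 × 88,780 = 13,139.4 kg.
Burnout mass m_f = stage dry + payload = 13,139.4 + 3,620 = 16,759.4 kg.
v_e = Isp · g₀ = 459 × 9.81 = 4502.8 m/s.
From the ideal rocket equation, Δv = v_e · ln(92,400/16,759.4) = 4502.8 × ln(5.513) = 4502.8 × 1.7072 ≈ 7687 m/s.

Δv ≈ 7.69 km/s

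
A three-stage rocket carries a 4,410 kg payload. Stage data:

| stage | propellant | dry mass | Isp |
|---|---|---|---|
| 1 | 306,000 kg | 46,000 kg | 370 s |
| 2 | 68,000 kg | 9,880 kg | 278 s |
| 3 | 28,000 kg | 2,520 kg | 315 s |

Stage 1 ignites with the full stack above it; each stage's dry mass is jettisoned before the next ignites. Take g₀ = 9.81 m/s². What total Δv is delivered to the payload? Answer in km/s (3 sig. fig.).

Ignition mass of stage 1 = 306,000+46,000 + 68,000+9,880 + 28,000+2,520 + 4,410 = 464,810 kg.
Stage 1: m₀ = 464,810 kg, m_f = 464,810 − 306,000 = 158,810 kg; Δv = 370×9.81×ln(2.927) = 3629.7×1.0739 ≈ 3898 m/s.
Stage 2: m₀ = 112,810 kg, m_f = 112,810 − 68,000 = 44,810 kg; Δv = 278×9.81×ln(2.518) = 2727.2×0.9233 ≈ 2518 m/s.
Stage 3: m₀ = 34,930 kg, m_f = 34,930 − 28,000 = 6,930 kg; Δv = 315×9.81×ln(5.04) = 3090.2×1.6175 ≈ 4998 m/s.
Total Δv = 3898 + 2518 + 4998 = 11414 m/s.

Δv ≈ 11.4 km/s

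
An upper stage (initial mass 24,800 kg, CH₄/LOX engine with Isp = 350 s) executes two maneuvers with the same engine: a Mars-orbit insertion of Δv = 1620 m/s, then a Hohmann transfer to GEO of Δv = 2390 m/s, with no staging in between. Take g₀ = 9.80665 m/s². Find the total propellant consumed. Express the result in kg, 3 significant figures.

v_e = Isp · g₀ = 350 × 9.80665 = 3432.3 m/s.
After the first burn: m = 24800 × exp(−1620/3432.3) = 24800 × 0.62376 = 15,469.2 kg.
After the second burn: m = 15,469.2 × exp(−2390/3432.3) = 15,469.2 × 0.49842 = 7,710.16 kg.
Total propellant = m₀ − m_final = 24800 − 7,710.16 = 17,089.84 kg.

total propellant consumed ≈ 17100 kg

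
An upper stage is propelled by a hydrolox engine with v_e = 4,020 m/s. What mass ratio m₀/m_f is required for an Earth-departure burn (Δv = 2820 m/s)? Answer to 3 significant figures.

mass ratio ≈ 2.02

By the Tsiolkovsky rocket equation, m₀/m_f = exp(Δv / v_e) = exp(2820 / 4020.0) = exp(0.7015) = 2.0168.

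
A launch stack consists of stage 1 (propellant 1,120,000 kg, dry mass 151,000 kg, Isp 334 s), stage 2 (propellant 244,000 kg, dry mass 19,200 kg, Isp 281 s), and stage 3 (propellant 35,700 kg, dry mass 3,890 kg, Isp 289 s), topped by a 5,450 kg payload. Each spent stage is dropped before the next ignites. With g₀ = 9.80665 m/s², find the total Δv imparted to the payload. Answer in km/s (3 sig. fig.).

Ignition mass of stage 1 = 1,120,000+151,000 + 244,000+19,200 + 35,700+3,890 + 5,450 = 1,579,240 kg.
Stage 1: m₀ = 1,579,240 kg, m_f = 1,579,240 − 1,120,000 = 459,240 kg; Δv = 334×9.80665×ln(3.439) = 3275.4×1.2351 ≈ 4046 m/s.
Stage 2: m₀ = 308,240 kg, m_f = 308,240 − 244,000 = 64,240 kg; Δv = 281×9.80665×ln(4.798) = 2755.7×1.5683 ≈ 4322 m/s.
Stage 3: m₀ = 45,040 kg, m_f = 45,040 − 35,700 = 9,340 kg; Δv = 289×9.80665×ln(4.822) = 2834.1×1.5732 ≈ 4459 m/s.
Total Δv = 4046 + 4322 + 4459 = 12827 m/s.

Δv ≈ 12.8 km/s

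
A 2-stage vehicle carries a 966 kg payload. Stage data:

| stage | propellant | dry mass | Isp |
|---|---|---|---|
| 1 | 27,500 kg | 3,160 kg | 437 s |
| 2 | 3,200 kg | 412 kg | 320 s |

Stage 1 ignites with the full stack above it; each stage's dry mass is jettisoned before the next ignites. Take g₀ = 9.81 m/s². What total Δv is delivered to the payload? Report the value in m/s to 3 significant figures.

Ignition mass of stage 1 = 27,500+3,160 + 3,200+412 + 966 = 35,238 kg.
Stage 1: m₀ = 35,238 kg, m_f = 35,238 − 27,500 = 7,738 kg; Δv = 437×9.81×ln(4.554) = 4287.0×1.5160 ≈ 6499 m/s.
Stage 2: m₀ = 4,578 kg, m_f = 4,578 − 3,200 = 1,378 kg; Δv = 320×9.81×ln(3.322) = 3139.2×1.2006 ≈ 3769 m/s.
Total Δv = 6499 + 3769 = 10268 m/s.

Δv ≈ 10300 m/s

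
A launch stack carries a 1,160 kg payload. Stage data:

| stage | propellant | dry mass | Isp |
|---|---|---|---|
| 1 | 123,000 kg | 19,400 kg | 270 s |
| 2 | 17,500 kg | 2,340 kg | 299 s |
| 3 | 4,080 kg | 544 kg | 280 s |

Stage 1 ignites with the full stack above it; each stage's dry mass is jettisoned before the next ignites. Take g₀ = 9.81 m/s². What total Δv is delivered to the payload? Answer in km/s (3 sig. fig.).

Ignition mass of stage 1 = 123,000+19,400 + 17,500+2,340 + 4,080+544 + 1,160 = 168,024 kg.
Stage 1: m₀ = 168,024 kg, m_f = 168,024 − 123,000 = 45,024 kg; Δv = 270×9.81×ln(3.732) = 2648.7×1.3169 ≈ 3488 m/s.
Stage 2: m₀ = 25,624 kg, m_f = 25,624 − 17,500 = 8,124 kg; Δv = 299×9.81×ln(3.154) = 2933.2×1.1487 ≈ 3369 m/s.
Stage 3: m₀ = 5,784 kg, m_f = 5,784 − 4,080 = 1,704 kg; Δv = 280×9.81×ln(3.394) = 2746.8×1.2221 ≈ 3357 m/s.
Total Δv = 3488 + 3369 + 3357 = 10214 m/s.

Δv ≈ 10.2 km/s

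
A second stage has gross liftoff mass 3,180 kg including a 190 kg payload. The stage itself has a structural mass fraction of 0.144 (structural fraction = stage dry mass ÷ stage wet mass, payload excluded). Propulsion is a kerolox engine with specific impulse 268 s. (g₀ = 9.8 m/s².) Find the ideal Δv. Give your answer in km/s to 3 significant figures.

Stage wet mass = m₀ − payload = 3,180 − 190 = 2,990 kg.
Stage dry mass = ε × stage wet mass = 0.144 × 2,990 = 430.56 kg.
Burnout mass m_f = stage dry + payload = 430.56 + 190 = 620.56 kg.
v_e = Isp · g₀ = 268 × 9.8 = 2626.4 m/s.
Δv = v_e · ln(3,180/620.56) = 2626.4 × ln(5.124) = 2626.4 × 1.6340 ≈ 4292 m/s.

Δv ≈ 4.29 km/s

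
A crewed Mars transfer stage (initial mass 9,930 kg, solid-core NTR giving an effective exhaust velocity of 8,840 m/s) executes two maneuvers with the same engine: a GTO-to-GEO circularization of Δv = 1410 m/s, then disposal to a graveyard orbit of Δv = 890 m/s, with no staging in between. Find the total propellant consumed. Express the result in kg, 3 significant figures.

After the first burn: m = 9930 × exp(−1410/8840.0) = 9930 × 0.85257 = 8,466.02 kg.
After the second burn: m = 8,466.02 × exp(−890/8840.0) = 8,466.02 × 0.90422 = 7,655.14 kg.
Total propellant = m₀ − m_final = 9930 − 7,655.14 = 2,274.86 kg.

total propellant consumed ≈ 2270 kg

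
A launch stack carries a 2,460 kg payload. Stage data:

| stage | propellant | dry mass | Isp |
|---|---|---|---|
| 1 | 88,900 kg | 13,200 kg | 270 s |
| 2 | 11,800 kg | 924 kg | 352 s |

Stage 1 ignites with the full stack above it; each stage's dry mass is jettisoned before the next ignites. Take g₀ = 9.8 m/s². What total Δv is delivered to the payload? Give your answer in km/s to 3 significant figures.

Δv ≈ 8.93 km/s

Ignition mass of stage 1 = 88,900+13,200 + 11,800+924 + 2,460 = 117,284 kg.
Stage 1: m₀ = 117,284 kg, m_f = 117,284 − 88,900 = 28,384 kg; Δv = 270×9.8×ln(4.132) = 2646.0×1.4188 ≈ 3754 m/s.
Stage 2: m₀ = 15,184 kg, m_f = 15,184 − 11,800 = 3,384 kg; Δv = 352×9.8×ln(4.487) = 3449.6×1.5012 ≈ 5178 m/s.
Total Δv = 3754 + 5178 = 8932 m/s.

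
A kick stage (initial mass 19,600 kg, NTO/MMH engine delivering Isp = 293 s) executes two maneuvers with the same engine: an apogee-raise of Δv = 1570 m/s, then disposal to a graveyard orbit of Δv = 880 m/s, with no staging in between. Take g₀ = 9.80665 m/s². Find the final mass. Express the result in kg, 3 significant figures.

v_e = Isp · g₀ = 293 × 9.80665 = 2873.3 m/s.
After the first burn: m = 19600 × exp(−1570/2873.3) = 19600 × 0.57903 = 11,349 kg.
After the second burn: m = 11,349 × exp(−880/2873.3) = 11,349 × 0.73619 = 8,355.02 kg.

final mass ≈ 8360 kg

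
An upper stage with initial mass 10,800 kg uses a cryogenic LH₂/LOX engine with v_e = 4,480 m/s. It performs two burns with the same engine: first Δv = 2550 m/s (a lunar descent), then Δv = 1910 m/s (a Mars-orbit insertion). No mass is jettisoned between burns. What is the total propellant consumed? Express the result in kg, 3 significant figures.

After the first burn: m = 10800 × exp(−2550/4480.0) = 10800 × 0.56598 = 6,112.58 kg.
After the second burn: m = 6,112.58 × exp(−1910/4480.0) = 6,112.58 × 0.65289 = 3,990.84 kg.
Total propellant = m₀ − m_final = 10800 − 3,990.84 = 6,809.16 kg.

total propellant consumed ≈ 6810 kg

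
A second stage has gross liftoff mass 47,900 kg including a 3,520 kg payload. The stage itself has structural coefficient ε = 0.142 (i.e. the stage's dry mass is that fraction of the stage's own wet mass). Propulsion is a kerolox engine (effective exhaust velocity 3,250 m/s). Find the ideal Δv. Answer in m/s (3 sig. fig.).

Δv ≈ 5150 m/s

Stage wet mass = m₀ − payload = 47,900 − 3,520 = 44,380 kg.
Stage dry mass = ε × stage wet mass = 0.142 × 44,380 = 6,301.96 kg.
Burnout mass m_f = stage dry + payload = 6,301.96 + 3,520 = 9,821.96 kg.
Δv = v_e · ln(47,900/9,821.96) = 3250.0 × ln(4.877) = 3250.0 × 1.5845 ≈ 5150 m/s.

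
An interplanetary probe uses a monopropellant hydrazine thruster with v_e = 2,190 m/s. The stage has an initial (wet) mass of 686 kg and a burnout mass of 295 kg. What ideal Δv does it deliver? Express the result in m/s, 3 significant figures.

Δv = v_e · ln(m₀/m_f) = 2190.0 × ln(2.325) = 2190.0 × 0.8439 ≈ 1848.1 m/s.

Δv ≈ 1850 m/s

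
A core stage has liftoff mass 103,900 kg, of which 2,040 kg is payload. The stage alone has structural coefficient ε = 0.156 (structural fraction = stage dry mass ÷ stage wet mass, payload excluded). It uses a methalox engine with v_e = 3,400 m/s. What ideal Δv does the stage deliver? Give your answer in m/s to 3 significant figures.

Stage wet mass = m₀ − payload = 103,900 − 2,040 = 101,860 kg.
Stage dry mass = ε × stage wet mass = 0.156 × 101,860 = 15,890.2 kg.
Burnout mass m_f = stage dry + payload = 15,890.2 + 2,040 = 17,930.2 kg.
Rocket equation: Δv = v_e · ln(103,900/17,930.2) = 3400.0 × ln(5.795) = 3400.0 × 1.7569 ≈ 5974 m/s.

Δv ≈ 5970 m/s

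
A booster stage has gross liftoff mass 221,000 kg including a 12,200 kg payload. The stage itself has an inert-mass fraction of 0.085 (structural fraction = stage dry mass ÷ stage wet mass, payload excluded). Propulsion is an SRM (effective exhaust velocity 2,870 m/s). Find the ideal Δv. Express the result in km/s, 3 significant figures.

Δv ≈ 5.74 km/s

Stage wet mass = m₀ − payload = 221,000 − 12,200 = 208,800 kg.
Stage dry mass = ε × stage wet mass = 0.085 × 208,800 = 17,748 kg.
Burnout mass m_f = stage dry + payload = 17,748 + 12,200 = 29,948 kg.
Rocket equation: Δv = v_e · ln(221,000/29,948) = 2870.0 × ln(7.379) = 2870.0 × 1.9987 ≈ 5736 m/s.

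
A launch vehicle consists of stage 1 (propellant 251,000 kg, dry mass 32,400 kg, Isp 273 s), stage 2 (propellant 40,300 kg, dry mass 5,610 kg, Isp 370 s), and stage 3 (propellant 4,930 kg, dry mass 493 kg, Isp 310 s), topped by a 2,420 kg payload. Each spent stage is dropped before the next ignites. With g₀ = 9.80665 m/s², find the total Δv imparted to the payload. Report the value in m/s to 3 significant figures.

Ignition mass of stage 1 = 251,000+32,400 + 40,300+5,610 + 4,930+493 + 2,420 = 337,153 kg.
Stage 1: m₀ = 337,153 kg, m_f = 337,153 − 251,000 = 86,153 kg; Δv = 273×9.80665×ln(3.913) = 2677.2×1.3644 ≈ 3653 m/s.
Stage 2: m₀ = 53,753 kg, m_f = 53,753 − 40,300 = 13,453 kg; Δv = 370×9.80665×ln(3.996) = 3628.5×1.3852 ≈ 5026 m/s.
Stage 3: m₀ = 7,843 kg, m_f = 7,843 − 4,930 = 2,913 kg; Δv = 310×9.80665×ln(2.692) = 3040.1×0.9904 ≈ 3011 m/s.
Total Δv = 3653 + 5026 + 3011 = 11690 m/s.

Δv ≈ 11700 m/s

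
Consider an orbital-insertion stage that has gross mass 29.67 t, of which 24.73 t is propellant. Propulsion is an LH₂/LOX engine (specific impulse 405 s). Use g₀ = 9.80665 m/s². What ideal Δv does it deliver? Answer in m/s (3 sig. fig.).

v_e = Isp · g₀ = 405 × 9.80665 = 3971.7 m/s.
m_f = m₀ − m_prop = 29.67 − 24.73 = 4.94 t.
Using Δv = v_e ln(m₀/m_f): Δv = v_e · ln(m₀/m_f) = 3971.7 × ln(6.006) = 3971.7 × 1.7928 ≈ 7120.3 m/s.

Δv ≈ 7120 m/s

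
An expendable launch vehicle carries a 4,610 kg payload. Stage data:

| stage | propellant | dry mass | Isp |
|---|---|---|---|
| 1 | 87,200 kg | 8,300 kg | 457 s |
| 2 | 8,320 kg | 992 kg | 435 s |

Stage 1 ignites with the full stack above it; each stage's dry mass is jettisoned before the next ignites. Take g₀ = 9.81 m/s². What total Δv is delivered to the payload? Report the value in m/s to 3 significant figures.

Ignition mass of stage 1 = 87,200+8,300 + 8,320+992 + 4,610 = 109,422 kg.
Stage 1: m₀ = 109,422 kg, m_f = 109,422 − 87,200 = 22,222 kg; Δv = 457×9.81×ln(4.924) = 4483.2×1.5941 ≈ 7147 m/s.
Stage 2: m₀ = 13,922 kg, m_f = 13,922 − 8,320 = 5,602 kg; Δv = 435×9.81×ln(2.485) = 4267.4×0.9103 ≈ 3885 m/s.
Total Δv = 7147 + 3885 = 11032 m/s.

Δv ≈ 11000 m/s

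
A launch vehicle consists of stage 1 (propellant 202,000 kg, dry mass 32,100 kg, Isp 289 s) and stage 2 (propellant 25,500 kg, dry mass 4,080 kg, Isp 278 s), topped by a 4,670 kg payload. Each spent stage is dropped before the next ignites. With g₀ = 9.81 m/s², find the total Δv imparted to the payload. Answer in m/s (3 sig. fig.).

Ignition mass of stage 1 = 202,000+32,100 + 25,500+4,080 + 4,670 = 268,350 kg.
Stage 1: m₀ = 268,350 kg, m_f = 268,350 − 202,000 = 66,350 kg; Δv = 289×9.81×ln(4.044) = 2835.1×1.3973 ≈ 3962 m/s.
Stage 2: m₀ = 34,250 kg, m_f = 34,250 − 25,500 = 8,750 kg; Δv = 278×9.81×ln(3.914) = 2727.2×1.3646 ≈ 3722 m/s.
Total Δv = 3962 + 3722 = 7684 m/s.

Δv ≈ 7680 m/s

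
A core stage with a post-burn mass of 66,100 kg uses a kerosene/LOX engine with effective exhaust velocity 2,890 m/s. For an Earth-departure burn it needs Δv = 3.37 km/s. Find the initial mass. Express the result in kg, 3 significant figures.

m₀/m_f = exp(Δv / v_e) = exp(3370 / 2890.0) = exp(1.1661) = 3.2094.
m₀ = m_f × 3.2094 = 66,100 × 3.2094 = 212,141 kg.

initial mass ≈ 212000 kg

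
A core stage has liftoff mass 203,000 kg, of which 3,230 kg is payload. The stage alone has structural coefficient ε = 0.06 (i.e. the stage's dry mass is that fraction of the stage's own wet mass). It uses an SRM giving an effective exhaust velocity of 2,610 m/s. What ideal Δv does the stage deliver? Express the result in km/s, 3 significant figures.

Stage wet mass = m₀ − payload = 203,000 − 3,230 = 199,770 kg.
Stage dry mass = ε × stage wet mass = 0.06 × 199,770 = 11,986.2 kg.
Burnout mass m_f = stage dry + payload = 11,986.2 + 3,230 = 15,216.2 kg.
Δv = v_e · ln(203,000/15,216.2) = 2610.0 × ln(13.34) = 2610.0 × 2.5908 ≈ 6762 m/s.

Δv ≈ 6.76 km/s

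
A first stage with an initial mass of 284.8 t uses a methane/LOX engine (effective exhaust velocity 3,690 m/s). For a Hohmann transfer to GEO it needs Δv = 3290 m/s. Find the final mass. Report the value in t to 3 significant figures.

From the ideal rocket equation, m₀/m_f = exp(Δv / v_e) = exp(3290 / 3690.0) = exp(0.8916) = 2.4390.
m_f = m₀ / 2.4390 = 284.8 / 2.4390 = 116.769 t.

final mass ≈ 117 t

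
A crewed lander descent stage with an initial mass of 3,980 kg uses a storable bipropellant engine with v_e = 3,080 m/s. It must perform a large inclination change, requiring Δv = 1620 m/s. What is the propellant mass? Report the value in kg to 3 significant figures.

m₀/m_f = exp(Δv / v_e) = exp(1620 / 3080.0) = exp(0.5260) = 1.6921.
m_f = 3,980 / 1.6921 = 2,352.11 kg, so propellant = m₀ − m_f = 3,980 − 2,352.11 = 1,627.89 kg.

propellant mass ≈ 1630 kg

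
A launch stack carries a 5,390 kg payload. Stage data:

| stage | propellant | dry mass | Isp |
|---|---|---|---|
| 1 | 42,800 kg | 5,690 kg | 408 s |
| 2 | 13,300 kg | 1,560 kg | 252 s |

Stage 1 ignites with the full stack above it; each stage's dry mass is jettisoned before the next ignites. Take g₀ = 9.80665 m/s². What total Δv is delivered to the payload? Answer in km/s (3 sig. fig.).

Ignition mass of stage 1 = 42,800+5,690 + 13,300+1,560 + 5,390 = 68,740 kg.
Stage 1: m₀ = 68,740 kg, m_f = 68,740 − 42,800 = 25,940 kg; Δv = 408×9.80665×ln(2.65) = 4001.1×0.9745 ≈ 3899 m/s.
Stage 2: m₀ = 20,250 kg, m_f = 20,250 − 13,300 = 6,950 kg; Δv = 252×9.80665×ln(2.914) = 2471.3×1.0694 ≈ 2643 m/s.
Total Δv = 3899 + 2643 = 6542 m/s.

Δv ≈ 6.54 km/s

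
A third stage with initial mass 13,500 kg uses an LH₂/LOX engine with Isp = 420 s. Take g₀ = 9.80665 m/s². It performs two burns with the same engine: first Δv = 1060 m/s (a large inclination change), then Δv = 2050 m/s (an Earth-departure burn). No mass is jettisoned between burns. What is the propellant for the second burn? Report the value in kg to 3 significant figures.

v_e = Isp · g₀ = 420 × 9.80665 = 4118.8 m/s.
After the first burn: m = 13500 × exp(−1060/4118.8) = 13500 × 0.77309 = 10,436.7 kg.
After the second burn: m = 10,436.7 × exp(−2050/4118.8) = 10,436.7 × 0.60792 = 6,344.68 kg.
Second-burn propellant = 10,436.7 − 6,344.68 = 4,092.02 kg.

propellant for the second burn ≈ 4090 kg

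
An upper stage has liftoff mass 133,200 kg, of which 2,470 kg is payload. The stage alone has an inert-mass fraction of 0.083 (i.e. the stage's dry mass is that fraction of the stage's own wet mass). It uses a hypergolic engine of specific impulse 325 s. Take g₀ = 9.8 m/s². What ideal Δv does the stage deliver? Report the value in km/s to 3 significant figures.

Δv ≈ 7.33 km/s

Stage wet mass = m₀ − payload = 133,200 − 2,470 = 130,730 kg.
Stage dry mass = ε × stage wet mass = 0.083 × 130,730 = 10,850.6 kg.
Burnout mass m_f = stage dry + payload = 10,850.6 + 2,470 = 13,320.6 kg.
v_e = Isp · g₀ = 325 × 9.8 = 3185.0 m/s.
Δv = v_e · ln(133,200/13,320.6) = 3185.0 × ln(10) = 3185.0 × 2.3025 ≈ 7334 m/s.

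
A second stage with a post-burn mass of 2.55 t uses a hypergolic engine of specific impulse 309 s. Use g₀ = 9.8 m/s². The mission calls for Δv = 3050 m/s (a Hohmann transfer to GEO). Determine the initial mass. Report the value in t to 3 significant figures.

v_e = Isp · g₀ = 309 × 9.8 = 3028.2 m/s.
By the Tsiolkovsky rocket equation, m₀/m_f = exp(Δv / v_e) = exp(3050 / 3028.2) = exp(1.0072) = 2.7379.
m₀ = m_f × 2.7379 = 2.55 × 2.7379 = 6.98165 t.

initial mass ≈ 6.98 t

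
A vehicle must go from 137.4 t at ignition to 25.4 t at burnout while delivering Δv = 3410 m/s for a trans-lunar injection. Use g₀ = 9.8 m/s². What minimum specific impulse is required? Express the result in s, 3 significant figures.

Isp ≈ 206 s

ln(m₀/m_f) = ln(137400/25400) = ln(5.409) = 1.6881.
From the ideal rocket equation, v_e = Δv / ln(m₀/m_f) = 3410 / 1.6881 = 2020.0 m/s.
Isp = v_e / g₀ = 2020.0 / 9.8 = 206.1 s.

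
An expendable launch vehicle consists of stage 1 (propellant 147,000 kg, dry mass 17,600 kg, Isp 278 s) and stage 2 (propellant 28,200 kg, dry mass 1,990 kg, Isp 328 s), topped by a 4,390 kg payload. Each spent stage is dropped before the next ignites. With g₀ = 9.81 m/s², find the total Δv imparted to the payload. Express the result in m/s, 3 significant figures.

Ignition mass of stage 1 = 147,000+17,600 + 28,200+1,990 + 4,390 = 199,180 kg.
Stage 1: m₀ = 199,180 kg, m_f = 199,180 − 147,000 = 52,180 kg; Δv = 278×9.81×ln(3.817) = 2727.2×1.3395 ≈ 3653 m/s.
Stage 2: m₀ = 34,580 kg, m_f = 34,580 − 28,200 = 6,380 kg; Δv = 328×9.81×ln(5.42) = 3217.7×1.6901 ≈ 5438 m/s.
Total Δv = 3653 + 5438 = 9091 m/s.

Δv ≈ 9090 m/s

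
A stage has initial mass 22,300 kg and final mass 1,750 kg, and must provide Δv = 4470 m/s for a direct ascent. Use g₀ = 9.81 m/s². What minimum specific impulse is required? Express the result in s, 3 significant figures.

ln(m₀/m_f) = ln(22300/1750) = ln(12.74) = 2.5450.
From the ideal rocket equation, v_e = Δv / ln(m₀/m_f) = 4470 / 2.5450 = 1756.4 m/s.
Isp = v_e / g₀ = 1756.4 / 9.81 = 179.0 s.

Isp ≈ 179 s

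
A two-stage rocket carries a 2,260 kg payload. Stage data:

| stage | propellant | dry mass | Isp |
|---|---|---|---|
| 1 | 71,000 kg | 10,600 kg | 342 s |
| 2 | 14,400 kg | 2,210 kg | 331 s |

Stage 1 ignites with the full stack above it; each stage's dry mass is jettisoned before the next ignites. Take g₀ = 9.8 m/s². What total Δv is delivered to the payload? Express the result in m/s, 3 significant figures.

Δv ≈ 8780 m/s

Ignition mass of stage 1 = 71,000+10,600 + 14,400+2,210 + 2,260 = 100,470 kg.
Stage 1: m₀ = 100,470 kg, m_f = 100,470 − 71,000 = 29,470 kg; Δv = 342×9.8×ln(3.409) = 3351.6×1.2265 ≈ 4111 m/s.
Stage 2: m₀ = 18,870 kg, m_f = 18,870 − 14,400 = 4,470 kg; Δv = 331×9.8×ln(4.221) = 3243.8×1.4402 ≈ 4672 m/s.
Total Δv = 4111 + 4672 = 8783 m/s.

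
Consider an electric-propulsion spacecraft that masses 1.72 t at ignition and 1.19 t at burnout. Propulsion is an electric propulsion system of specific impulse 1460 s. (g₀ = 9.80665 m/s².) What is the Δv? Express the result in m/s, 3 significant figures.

v_e = Isp · g₀ = 1460 × 9.80665 = 14317.7 m/s.
By the Tsiolkovsky rocket equation, Δv = v_e · ln(m₀/m_f) = 14317.7 × ln(1.445) = 14317.7 × 0.3684 ≈ 5274.2 m/s.

Δv ≈ 5270 m/s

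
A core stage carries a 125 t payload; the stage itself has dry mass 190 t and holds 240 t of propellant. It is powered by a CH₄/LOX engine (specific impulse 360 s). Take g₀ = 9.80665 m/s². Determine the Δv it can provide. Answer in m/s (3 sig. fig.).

v_e = Isp · g₀ = 360 × 9.80665 = 3530.4 m/s.
m₀ = payload + dry + propellant = 125 + 190 + 240 = 555 t.
m_f = payload + dry = 125 + 190 = 315 t.
Δv = v_e · ln(m₀/m_f) = 3530.4 × ln(1.762) = 3530.4 × 0.5664 ≈ 1999.6 m/s.

Δv ≈ 2000 m/s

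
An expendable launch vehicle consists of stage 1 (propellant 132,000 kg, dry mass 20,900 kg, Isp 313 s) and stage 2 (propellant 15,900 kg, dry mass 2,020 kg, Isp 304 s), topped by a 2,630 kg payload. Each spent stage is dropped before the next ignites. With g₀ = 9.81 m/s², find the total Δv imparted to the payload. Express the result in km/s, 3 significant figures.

Ignition mass of stage 1 = 132,000+20,900 + 15,900+2,020 + 2,630 = 173,450 kg.
Stage 1: m₀ = 173,450 kg, m_f = 173,450 − 132,000 = 41,450 kg; Δv = 313×9.81×ln(4.185) = 3070.5×1.4314 ≈ 4395 m/s.
Stage 2: m₀ = 20,550 kg, m_f = 20,550 − 15,900 = 4,650 kg; Δv = 304×9.81×ln(4.419) = 2982.2×1.4860 ≈ 4432 m/s.
Total Δv = 4395 + 4432 = 8827 m/s.

Δv ≈ 8.83 km/s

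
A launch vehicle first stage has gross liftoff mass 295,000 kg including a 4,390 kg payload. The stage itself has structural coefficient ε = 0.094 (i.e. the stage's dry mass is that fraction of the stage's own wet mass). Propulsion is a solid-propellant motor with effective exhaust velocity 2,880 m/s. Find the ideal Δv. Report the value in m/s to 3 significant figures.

Δv ≈ 6420 m/s

Stage wet mass = m₀ − payload = 295,000 − 4,390 = 290,610 kg.
Stage dry mass = ε × stage wet mass = 0.094 × 290,610 = 27,317.3 kg.
Burnout mass m_f = stage dry + payload = 27,317.3 + 4,390 = 31,707.3 kg.
From the ideal rocket equation, Δv = v_e · ln(295,000/31,707.3) = 2880.0 × ln(9.304) = 2880.0 × 2.2304 ≈ 6424 m/s.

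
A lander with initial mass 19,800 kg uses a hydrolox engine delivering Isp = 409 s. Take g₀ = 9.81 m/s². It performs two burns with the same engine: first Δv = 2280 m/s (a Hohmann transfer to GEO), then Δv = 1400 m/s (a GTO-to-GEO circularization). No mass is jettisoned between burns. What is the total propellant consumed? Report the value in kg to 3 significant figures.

total propellant consumed ≈ 11900 kg

v_e = Isp · g₀ = 409 × 9.81 = 4012.3 m/s.
After the first burn: m = 19800 × exp(−2280/4012.3) = 19800 × 0.56651 = 11,216.9 kg.
After the second burn: m = 11,216.9 × exp(−1400/4012.3) = 11,216.9 × 0.70544 = 7,912.85 kg.
Total propellant = m₀ − m_final = 19800 − 7,912.85 = 11,887.15 kg.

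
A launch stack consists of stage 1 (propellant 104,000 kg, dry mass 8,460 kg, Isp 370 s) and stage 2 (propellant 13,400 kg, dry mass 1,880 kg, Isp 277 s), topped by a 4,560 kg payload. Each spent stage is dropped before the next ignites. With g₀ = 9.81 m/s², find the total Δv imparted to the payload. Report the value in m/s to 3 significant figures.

Ignition mass of stage 1 = 104,000+8,460 + 13,400+1,880 + 4,560 = 132,300 kg.
Stage 1: m₀ = 132,300 kg, m_f = 132,300 − 104,000 = 28,300 kg; Δv = 370×9.81×ln(4.675) = 3629.7×1.5422 ≈ 5598 m/s.
Stage 2: m₀ = 19,840 kg, m_f = 19,840 − 13,400 = 6,440 kg; Δv = 277×9.81×ln(3.081) = 2717.4×1.1252 ≈ 3058 m/s.
Total Δv = 5598 + 3058 = 8656 m/s.

Δv ≈ 8660 m/s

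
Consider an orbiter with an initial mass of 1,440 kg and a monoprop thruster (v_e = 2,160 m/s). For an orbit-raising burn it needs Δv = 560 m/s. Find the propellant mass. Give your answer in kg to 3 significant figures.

propellant mass ≈ 329 kg

Using Δv = v_e ln(m₀/m_f): m₀/m_f = exp(Δv / v_e) = exp(560 / 2160.0) = exp(0.2593) = 1.2960.
m_f = 1,440 / 1.2960 = 1,111.11 kg, so propellant = m₀ − m_f = 1,440 − 1,111.11 = 328.89 kg.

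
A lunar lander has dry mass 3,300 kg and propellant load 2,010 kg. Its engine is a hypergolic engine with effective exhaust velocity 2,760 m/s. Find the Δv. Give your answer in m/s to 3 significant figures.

m₀ = m_dry + m_prop = 3,300 + 2,010 = 5,310 kg.
By the Tsiolkovsky rocket equation, Δv = v_e · ln(m₀/m_f) = 2760.0 × ln(1.609) = 2760.0 × 0.4757 ≈ 1312.8 m/s.

Δv ≈ 1310 m/s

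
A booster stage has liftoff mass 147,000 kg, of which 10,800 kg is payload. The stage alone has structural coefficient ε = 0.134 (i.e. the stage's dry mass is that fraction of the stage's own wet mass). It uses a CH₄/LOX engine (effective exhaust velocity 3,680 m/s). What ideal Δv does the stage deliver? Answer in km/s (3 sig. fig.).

Stage wet mass = m₀ − payload = 147,000 − 10,800 = 136,200 kg.
Stage dry mass = ε × stage wet mass = 0.134 × 136,200 = 18,250.8 kg.
Burnout mass m_f = stage dry + payload = 18,250.8 + 10,800 = 29,050.8 kg.
Using Δv = v_e ln(m₀/m_f): Δv = v_e · ln(147,000/29,050.8) = 3680.0 × ln(5.06) = 3680.0 × 1.6214 ≈ 5967 m/s.

Δv ≈ 5.97 km/s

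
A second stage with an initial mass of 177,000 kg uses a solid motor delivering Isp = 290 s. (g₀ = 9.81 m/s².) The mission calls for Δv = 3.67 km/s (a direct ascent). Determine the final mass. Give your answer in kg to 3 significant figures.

v_e = Isp · g₀ = 290 × 9.81 = 2844.9 m/s.
m₀/m_f = exp(Δv / v_e) = exp(3670 / 2844.9) = exp(1.2900) = 3.6329.
m_f = m₀ / 3.6329 = 177,000 / 3.6329 = 48,721.4 kg.

final mass ≈ 48700 kg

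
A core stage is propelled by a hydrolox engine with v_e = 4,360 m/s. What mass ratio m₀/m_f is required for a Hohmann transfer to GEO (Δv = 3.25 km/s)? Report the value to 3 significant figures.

mass ratio ≈ 2.11

m₀/m_f = exp(Δv / v_e) = exp(3250 / 4360.0) = exp(0.7454) = 2.1073.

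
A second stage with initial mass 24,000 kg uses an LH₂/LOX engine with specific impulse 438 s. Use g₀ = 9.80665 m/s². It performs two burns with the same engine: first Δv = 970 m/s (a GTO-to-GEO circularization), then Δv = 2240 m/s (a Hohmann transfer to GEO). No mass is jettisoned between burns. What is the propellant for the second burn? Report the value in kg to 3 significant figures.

propellant for the second burn ≈ 7780 kg

v_e = Isp · g₀ = 438 × 9.80665 = 4295.3 m/s.
After the first burn: m = 24000 × exp(−970/4295.3) = 24000 × 0.79786 = 19,148.6 kg.
After the second burn: m = 19,148.6 × exp(−2240/4295.3) = 19,148.6 × 0.59363 = 11,367.2 kg.
Second-burn propellant = 19,148.6 − 11,367.2 = 7,781.4 kg.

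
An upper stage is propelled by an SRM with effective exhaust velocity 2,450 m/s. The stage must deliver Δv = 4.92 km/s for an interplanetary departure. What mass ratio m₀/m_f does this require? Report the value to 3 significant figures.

By the Tsiolkovsky rocket equation, m₀/m_f = exp(Δv / v_e) = exp(4920 / 2450.0) = exp(2.0082) = 7.4496.

mass ratio ≈ 7.45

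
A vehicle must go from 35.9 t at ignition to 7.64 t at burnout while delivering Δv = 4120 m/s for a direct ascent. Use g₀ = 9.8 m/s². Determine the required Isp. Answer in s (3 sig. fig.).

ln(m₀/m_f) = ln(35900/7640) = ln(4.699) = 1.5473.
From the ideal rocket equation, v_e = Δv / ln(m₀/m_f) = 4120 / 1.5473 = 2662.6 m/s.
Isp = v_e / g₀ = 2662.6 / 9.8 = 271.7 s.

Isp ≈ 272 s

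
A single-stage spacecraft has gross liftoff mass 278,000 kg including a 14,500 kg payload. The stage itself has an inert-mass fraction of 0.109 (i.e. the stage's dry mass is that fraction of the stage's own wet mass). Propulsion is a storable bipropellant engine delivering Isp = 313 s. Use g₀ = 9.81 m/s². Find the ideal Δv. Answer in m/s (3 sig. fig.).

Δv ≈ 5720 m/s

Stage wet mass = m₀ − payload = 278,000 − 14,500 = 263,500 kg.
Stage dry mass = ε × stage wet mass = 0.109 × 263,500 = 28,721.5 kg.
Burnout mass m_f = stage dry + payload = 28,721.5 + 14,500 = 43,221.5 kg.
v_e = Isp · g₀ = 313 × 9.81 = 3070.5 m/s.
Rocket equation: Δv = v_e · ln(278,000/43,221.5) = 3070.5 × ln(6.432) = 3070.5 × 1.8613 ≈ 5715 m/s.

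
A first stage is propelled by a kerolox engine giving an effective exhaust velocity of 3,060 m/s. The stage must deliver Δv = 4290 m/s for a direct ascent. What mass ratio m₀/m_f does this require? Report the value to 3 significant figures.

By the Tsiolkovsky rocket equation, m₀/m_f = exp(Δv / v_e) = exp(4290 / 3060.0) = exp(1.4020) = 4.0632.

mass ratio ≈ 4.06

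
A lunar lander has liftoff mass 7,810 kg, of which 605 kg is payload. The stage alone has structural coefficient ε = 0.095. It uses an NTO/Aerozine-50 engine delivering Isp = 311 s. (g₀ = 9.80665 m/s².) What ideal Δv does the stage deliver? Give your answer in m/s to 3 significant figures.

Δv ≈ 5490 m/s

Stage wet mass = m₀ − payload = 7,810 − 605 = 7,205 kg.
Stage dry mass = ε × stage wet mass = 0.095 × 7,205 = 684.475 kg.
Burnout mass m_f = stage dry + payload = 684.475 + 605 = 1,289.475 kg.
v_e = Isp · g₀ = 311 × 9.80665 = 3049.9 m/s.
Rocket equation: Δv = v_e · ln(7,810/1,289.475) = 3049.9 × ln(6.057) = 3049.9 × 1.8012 ≈ 5493 m/s.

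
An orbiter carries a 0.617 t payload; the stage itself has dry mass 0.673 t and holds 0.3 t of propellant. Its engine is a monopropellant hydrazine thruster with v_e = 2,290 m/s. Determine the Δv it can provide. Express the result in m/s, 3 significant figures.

Δv ≈ 479 m/s

m₀ = payload + dry + propellant = 0.617 + 0.673 + 0.3 = 1.59 t.
m_f = payload + dry = 0.617 + 0.673 = 1.29 t.
From the ideal rocket equation, Δv = v_e · ln(m₀/m_f) = 2290.0 × ln(1.233) = 2290.0 × 0.2091 ≈ 478.8 m/s.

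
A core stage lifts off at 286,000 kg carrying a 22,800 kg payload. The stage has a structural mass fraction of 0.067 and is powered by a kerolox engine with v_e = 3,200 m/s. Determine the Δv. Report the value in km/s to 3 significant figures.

Stage wet mass = m₀ − payload = 286,000 − 22,800 = 263,200 kg.
Stage dry mass = ε × stage wet mass = 0.067 × 263,200 = 17,634.4 kg.
Burnout mass m_f = stage dry + payload = 17,634.4 + 22,800 = 40,434.4 kg.
Δv = v_e · ln(286,000/40,434.4) = 3200.0 × ln(7.073) = 3200.0 × 1.9563 ≈ 6260 m/s.

Δv ≈ 6.26 km/s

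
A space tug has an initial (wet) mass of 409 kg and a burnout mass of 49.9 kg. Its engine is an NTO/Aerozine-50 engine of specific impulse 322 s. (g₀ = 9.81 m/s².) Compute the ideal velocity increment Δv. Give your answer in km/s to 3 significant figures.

Δv ≈ 6.65 km/s

v_e = Isp · g₀ = 322 × 9.81 = 3158.8 m/s.
Δv = v_e · ln(m₀/m_f) = 3158.8 × ln(8.196) = 3158.8 × 2.1037 ≈ 6645.2 m/s.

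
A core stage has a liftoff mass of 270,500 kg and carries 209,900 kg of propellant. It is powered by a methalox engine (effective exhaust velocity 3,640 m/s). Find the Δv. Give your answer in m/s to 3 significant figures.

m_f = m₀ − m_prop = 270,500 − 209,900 = 60,600 kg.
By the Tsiolkovsky rocket equation, Δv = v_e · ln(m₀/m_f) = 3640.0 × ln(4.464) = 3640.0 × 1.4960 ≈ 5445.4 m/s.

Δv ≈ 5450 m/s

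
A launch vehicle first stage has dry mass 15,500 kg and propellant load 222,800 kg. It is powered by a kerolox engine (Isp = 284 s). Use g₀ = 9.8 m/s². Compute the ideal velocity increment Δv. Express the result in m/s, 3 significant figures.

Δv ≈ 7610 m/s

v_e = Isp · g₀ = 284 × 9.8 = 2783.2 m/s.
m₀ = m_dry + m_prop = 15,500 + 222,800 = 238,300 kg.
By the Tsiolkovsky rocket equation, Δv = v_e · ln(m₀/m_f) = 2783.2 × ln(15.37) = 2783.2 × 2.7327 ≈ 7605.6 m/s.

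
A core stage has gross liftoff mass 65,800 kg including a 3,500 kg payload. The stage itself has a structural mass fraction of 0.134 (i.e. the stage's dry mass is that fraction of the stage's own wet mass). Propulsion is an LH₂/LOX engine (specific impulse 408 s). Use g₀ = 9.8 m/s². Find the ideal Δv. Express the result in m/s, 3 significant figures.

Δv ≈ 6860 m/s

Stage wet mass = m₀ − payload = 65,800 − 3,500 = 62,300 kg.
Stage dry mass = ε × stage wet mass = 0.134 × 62,300 = 8,348.2 kg.
Burnout mass m_f = stage dry + payload = 8,348.2 + 3,500 = 11,848.2 kg.
v_e = Isp · g₀ = 408 × 9.8 = 3998.4 m/s.
By the Tsiolkovsky rocket equation, Δv = v_e · ln(65,800/11,848.2) = 3998.4 × ln(5.554) = 3998.4 × 1.7144 ≈ 6855 m/s.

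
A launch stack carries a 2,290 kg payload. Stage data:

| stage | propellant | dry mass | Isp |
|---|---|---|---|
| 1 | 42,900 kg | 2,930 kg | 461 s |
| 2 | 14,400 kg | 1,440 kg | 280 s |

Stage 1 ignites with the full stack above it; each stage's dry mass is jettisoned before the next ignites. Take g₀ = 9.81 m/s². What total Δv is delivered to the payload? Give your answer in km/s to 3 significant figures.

Ignition mass of stage 1 = 42,900+2,930 + 14,400+1,440 + 2,290 = 63,960 kg.
Stage 1: m₀ = 63,960 kg, m_f = 63,960 − 42,900 = 21,060 kg; Δv = 461×9.81×ln(3.037) = 4522.4×1.1109 ≈ 5024 m/s.
Stage 2: m₀ = 18,130 kg, m_f = 18,130 − 14,400 = 3,730 kg; Δv = 280×9.81×ln(4.861) = 2746.8×1.5812 ≈ 4343 m/s.
Total Δv = 5024 + 4343 = 9367 m/s.

Δv ≈ 9.37 km/s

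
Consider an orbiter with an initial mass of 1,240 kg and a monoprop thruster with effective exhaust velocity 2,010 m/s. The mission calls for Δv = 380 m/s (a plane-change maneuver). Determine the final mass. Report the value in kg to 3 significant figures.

From the ideal rocket equation, m₀/m_f = exp(Δv / v_e) = exp(380 / 2010.0) = exp(0.1891) = 1.2081.
m_f = m₀ / 1.2081 = 1,240 / 1.2081 = 1,026.41 kg.

final mass ≈ 1030 kg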